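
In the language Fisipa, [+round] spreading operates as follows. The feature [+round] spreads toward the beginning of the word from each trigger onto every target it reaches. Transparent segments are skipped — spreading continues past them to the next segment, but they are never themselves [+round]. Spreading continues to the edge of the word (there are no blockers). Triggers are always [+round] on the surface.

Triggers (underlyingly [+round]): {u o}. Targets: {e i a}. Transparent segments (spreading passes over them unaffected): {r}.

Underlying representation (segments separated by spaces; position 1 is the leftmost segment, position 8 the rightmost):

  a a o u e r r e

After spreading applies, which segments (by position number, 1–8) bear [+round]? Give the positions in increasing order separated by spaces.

1 2 3 4

From /o/ at 3 leftward: 2 /a/ → [+round]; 1 /a/ → [+round]; word edge.
From /u/ at 4 leftward: 3 /o/ is itself a trigger — this domain ends here.
Targets with no active source: positions 5 8 stay [-round].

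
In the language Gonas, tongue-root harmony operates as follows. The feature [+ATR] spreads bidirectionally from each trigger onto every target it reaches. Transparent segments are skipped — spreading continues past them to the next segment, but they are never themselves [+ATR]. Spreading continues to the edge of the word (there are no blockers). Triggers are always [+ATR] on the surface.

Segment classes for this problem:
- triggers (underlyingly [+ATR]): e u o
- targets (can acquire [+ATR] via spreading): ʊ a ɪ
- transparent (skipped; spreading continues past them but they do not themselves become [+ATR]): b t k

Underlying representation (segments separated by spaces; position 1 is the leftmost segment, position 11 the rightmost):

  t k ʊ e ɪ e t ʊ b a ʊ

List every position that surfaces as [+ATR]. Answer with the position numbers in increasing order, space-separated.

3 4 5 6 8 10 11

From /e/ at 4 rightward: 5 /ɪ/ → [+ATR]; 6 /e/ is itself a trigger — this domain ends here.
From /e/ at 4 leftward: 3 /ʊ/ → [+ATR]; 2 /k/ transparent; 1 /t/ transparent; word edge.
From /e/ at 6 rightward: 7 /t/ transparent; 8 /ʊ/ → [+ATR]; 9 /b/ transparent; 10 /a/ → [+ATR]; 11 /ʊ/ → [+ATR]; word edge.
From /e/ at 6 leftward: 5 /ɪ/ → [+ATR]; 4 /e/ is itself a trigger — this domain ends here.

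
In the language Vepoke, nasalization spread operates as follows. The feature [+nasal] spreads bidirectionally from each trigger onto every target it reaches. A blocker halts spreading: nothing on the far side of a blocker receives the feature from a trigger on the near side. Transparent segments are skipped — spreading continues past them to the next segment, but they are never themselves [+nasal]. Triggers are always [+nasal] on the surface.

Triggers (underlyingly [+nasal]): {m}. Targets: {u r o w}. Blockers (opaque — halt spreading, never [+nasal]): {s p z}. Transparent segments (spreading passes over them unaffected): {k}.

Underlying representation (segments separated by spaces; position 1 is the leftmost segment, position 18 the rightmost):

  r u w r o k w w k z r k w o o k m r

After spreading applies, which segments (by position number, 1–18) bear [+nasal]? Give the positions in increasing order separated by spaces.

From /m/ at 17 rightward: 18 /r/ → [+nasal]; word edge.
From /m/ at 17 leftward: 16 /k/ transparent; 15 /o/ → [+nasal]; 14 /o/ → [+nasal]; 13 /w/ → [+nasal]; 12 /k/ transparent; 11 /r/ → [+nasal]; 10 /z/ blocks.
Targets with no active source: positions 1 2 3 4 5 7 8 stay [-nasal].

11 13 14 15 17 18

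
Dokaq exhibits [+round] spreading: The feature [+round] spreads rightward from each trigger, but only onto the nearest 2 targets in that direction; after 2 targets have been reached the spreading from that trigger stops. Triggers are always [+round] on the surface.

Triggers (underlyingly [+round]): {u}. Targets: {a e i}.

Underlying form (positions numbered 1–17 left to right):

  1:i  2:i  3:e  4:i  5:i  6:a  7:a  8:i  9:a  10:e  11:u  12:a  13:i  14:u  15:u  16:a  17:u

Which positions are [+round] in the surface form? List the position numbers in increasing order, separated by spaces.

11 12 13 14 15 16 17

From /u/ at 11 rightward: 12 /a/ → [+round]; 13 /i/ → [+round]; bound reached.
From /u/ at 14 rightward: 15 /u/ is itself a trigger — this domain ends here.
From /u/ at 15 rightward: 16 /a/ → [+round]; 17 /u/ is itself a trigger — this domain ends here.
From /u/ at 17 rightward: word edge.
Targets with no active source: positions 1 2 3 4 5 6 7 8 9 10 stay [-round].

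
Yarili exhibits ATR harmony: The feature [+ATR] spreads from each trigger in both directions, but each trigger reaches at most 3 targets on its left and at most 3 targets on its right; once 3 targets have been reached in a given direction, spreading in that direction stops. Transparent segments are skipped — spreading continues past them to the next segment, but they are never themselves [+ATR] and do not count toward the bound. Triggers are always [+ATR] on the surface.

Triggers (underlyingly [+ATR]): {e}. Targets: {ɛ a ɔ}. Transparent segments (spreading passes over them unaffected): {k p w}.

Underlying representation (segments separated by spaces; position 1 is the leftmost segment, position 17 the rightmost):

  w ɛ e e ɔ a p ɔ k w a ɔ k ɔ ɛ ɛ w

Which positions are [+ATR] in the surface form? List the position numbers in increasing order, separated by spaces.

From /e/ at 3 rightward: 4 /e/ is itself a trigger — this domain ends here.
From /e/ at 3 leftward: 2 /ɛ/ → [+ATR]; 1 /w/ transparent; word edge.
From /e/ at 4 rightward: 5 /ɔ/ → [+ATR]; 6 /a/ → [+ATR]; 7 /p/ transparent; 8 /ɔ/ → [+ATR]; bound reached.
From /e/ at 4 leftward: 3 /e/ is itself a trigger — this domain ends here.
Targets with no active source: positions 11 12 14 15 16 stay [-ATR].

2 3 4 5 6 8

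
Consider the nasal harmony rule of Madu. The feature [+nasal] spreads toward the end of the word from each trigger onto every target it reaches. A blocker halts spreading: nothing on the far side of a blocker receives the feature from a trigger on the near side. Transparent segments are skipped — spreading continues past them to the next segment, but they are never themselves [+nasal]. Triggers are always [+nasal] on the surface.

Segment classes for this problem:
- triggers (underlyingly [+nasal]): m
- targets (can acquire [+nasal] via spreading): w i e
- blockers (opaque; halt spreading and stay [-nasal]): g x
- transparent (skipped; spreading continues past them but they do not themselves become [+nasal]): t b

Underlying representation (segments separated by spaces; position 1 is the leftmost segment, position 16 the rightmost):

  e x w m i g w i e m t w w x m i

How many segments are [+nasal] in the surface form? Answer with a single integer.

From /m/ at 4 rightward: 5 /i/ → [+nasal]; 6 /g/ blocks.
From /m/ at 10 rightward: 11 /t/ transparent; 12 /w/ → [+nasal]; 13 /w/ → [+nasal]; 14 /x/ blocks.
From /m/ at 15 rightward: 16 /i/ → [+nasal]; word edge.
Targets with no active source: positions 1 3 7 8 9 stay [-nasal].
[+nasal] positions on the surface: 4 5 10 12 13 15 16.

7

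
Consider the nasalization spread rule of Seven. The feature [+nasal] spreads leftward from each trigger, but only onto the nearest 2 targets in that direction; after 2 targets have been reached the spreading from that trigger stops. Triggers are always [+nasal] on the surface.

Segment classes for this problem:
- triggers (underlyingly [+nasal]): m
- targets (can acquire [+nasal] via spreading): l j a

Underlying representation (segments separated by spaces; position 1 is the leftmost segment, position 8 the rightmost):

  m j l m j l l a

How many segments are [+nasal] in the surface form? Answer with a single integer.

From /m/ at 1 leftward: word edge.
From /m/ at 4 leftward: 3 /l/ → [+nasal]; 2 /j/ → [+nasal]; bound reached.
Targets with no active source: positions 5 6 7 8 stay [-nasal].
[+nasal] positions on the surface: 1 2 3 4.

4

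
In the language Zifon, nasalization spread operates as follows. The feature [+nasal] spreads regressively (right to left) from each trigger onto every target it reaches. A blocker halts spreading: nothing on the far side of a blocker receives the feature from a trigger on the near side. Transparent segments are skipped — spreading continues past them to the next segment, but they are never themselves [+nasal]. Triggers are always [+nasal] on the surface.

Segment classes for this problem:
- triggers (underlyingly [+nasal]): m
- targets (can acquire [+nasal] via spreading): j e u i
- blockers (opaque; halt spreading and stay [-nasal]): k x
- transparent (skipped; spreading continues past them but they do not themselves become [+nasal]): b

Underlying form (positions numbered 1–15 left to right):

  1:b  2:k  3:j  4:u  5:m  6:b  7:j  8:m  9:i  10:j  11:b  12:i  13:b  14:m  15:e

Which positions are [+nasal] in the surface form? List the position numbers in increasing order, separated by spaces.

From /m/ at 5 leftward: 4 /u/ → [+nasal]; 3 /j/ → [+nasal]; 2 /k/ blocks.
From /m/ at 8 leftward: 7 /j/ → [+nasal]; 6 /b/ transparent; 5 /m/ is itself a trigger — this domain ends here.
From /m/ at 14 leftward: 13 /b/ transparent; 12 /i/ → [+nasal]; 11 /b/ transparent; 10 /j/ → [+nasal]; 9 /i/ → [+nasal]; 8 /m/ is itself a trigger — this domain ends here.
Target with no active source: position 15 stays [-nasal].

3 4 5 7 8 9 10 12 14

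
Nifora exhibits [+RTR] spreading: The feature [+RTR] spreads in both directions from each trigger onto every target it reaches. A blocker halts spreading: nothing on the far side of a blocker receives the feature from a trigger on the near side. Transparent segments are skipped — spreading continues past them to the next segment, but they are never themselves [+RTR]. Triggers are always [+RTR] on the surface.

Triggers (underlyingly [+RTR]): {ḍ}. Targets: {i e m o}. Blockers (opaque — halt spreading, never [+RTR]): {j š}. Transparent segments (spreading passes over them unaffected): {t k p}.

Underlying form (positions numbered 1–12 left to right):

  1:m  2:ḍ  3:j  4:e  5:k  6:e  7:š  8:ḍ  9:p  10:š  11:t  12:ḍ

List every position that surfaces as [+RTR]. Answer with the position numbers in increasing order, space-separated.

From /ḍ/ at 2 rightward: 3 /j/ blocks.
From /ḍ/ at 2 leftward: 1 /m/ → [+RTR]; word edge.
From /ḍ/ at 8 rightward: 9 /p/ transparent; 10 /š/ blocks.
From /ḍ/ at 8 leftward: 7 /š/ blocks.
From /ḍ/ at 12 rightward: word edge.
From /ḍ/ at 12 leftward: 11 /t/ transparent; 10 /š/ blocks.
Targets with no active source: positions 4 6 stay [-emphatic].

1 2 8 12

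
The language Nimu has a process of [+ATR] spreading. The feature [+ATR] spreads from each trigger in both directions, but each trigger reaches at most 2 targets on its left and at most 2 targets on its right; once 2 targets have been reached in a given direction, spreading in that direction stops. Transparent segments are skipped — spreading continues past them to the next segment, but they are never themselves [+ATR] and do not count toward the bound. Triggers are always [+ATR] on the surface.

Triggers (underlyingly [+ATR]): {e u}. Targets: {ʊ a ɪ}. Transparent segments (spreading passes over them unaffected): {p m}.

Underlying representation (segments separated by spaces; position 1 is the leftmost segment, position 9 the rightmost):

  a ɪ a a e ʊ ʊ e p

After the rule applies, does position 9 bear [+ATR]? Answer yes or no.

no

From /e/ at 5 rightward: 6 /ʊ/ → [+ATR]; 7 /ʊ/ → [+ATR]; bound reached.
From /e/ at 5 leftward: 4 /a/ → [+ATR]; 3 /a/ → [+ATR]; bound reached.
From /e/ at 8 rightward: 9 /p/ transparent; word edge.
From /e/ at 8 leftward: 7 /ʊ/ → [+ATR]; 6 /ʊ/ → [+ATR]; bound reached.
Targets with no active source: positions 1 2 stay [-ATR].
[+ATR] positions on the surface: 3 4 5 6 7 8.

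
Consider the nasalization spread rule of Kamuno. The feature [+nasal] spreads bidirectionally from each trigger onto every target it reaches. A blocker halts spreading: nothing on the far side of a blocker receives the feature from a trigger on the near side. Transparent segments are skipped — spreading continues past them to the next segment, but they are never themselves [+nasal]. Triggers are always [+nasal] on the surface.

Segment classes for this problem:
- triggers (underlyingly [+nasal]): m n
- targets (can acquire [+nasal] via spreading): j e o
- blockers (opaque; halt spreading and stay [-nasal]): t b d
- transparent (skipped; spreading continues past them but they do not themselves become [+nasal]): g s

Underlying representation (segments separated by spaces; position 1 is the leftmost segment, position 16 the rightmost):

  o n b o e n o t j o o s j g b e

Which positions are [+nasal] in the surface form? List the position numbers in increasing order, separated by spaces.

From /n/ at 2 rightward: 3 /b/ blocks.
From /n/ at 2 leftward: 1 /o/ → [+nasal]; word edge.
From /n/ at 6 rightward: 7 /o/ → [+nasal]; 8 /t/ blocks.
From /n/ at 6 leftward: 5 /e/ → [+nasal]; 4 /o/ → [+nasal]; 3 /b/ blocks.
Targets with no active source: positions 9 10 11 13 16 stay [-nasal].

1 2 4 5 6 7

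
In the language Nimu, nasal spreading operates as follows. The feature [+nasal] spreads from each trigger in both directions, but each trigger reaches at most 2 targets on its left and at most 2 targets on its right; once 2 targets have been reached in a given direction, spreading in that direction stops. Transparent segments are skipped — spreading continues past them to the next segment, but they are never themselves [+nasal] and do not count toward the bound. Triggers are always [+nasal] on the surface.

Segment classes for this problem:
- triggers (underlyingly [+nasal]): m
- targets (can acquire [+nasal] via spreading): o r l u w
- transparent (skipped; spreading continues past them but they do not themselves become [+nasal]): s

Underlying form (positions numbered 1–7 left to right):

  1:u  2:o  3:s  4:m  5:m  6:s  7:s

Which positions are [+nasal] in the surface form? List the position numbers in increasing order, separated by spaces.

1 2 4 5

From /m/ at 4 rightward: 5 /m/ is itself a trigger — this domain ends here.
From /m/ at 4 leftward: 3 /s/ transparent; 2 /o/ → [+nasal]; 1 /u/ → [+nasal]; bound reached.
From /m/ at 5 rightward: 6 /s/ transparent; 7 /s/ transparent; word edge.
From /m/ at 5 leftward: 4 /m/ is itself a trigger — this domain ends here.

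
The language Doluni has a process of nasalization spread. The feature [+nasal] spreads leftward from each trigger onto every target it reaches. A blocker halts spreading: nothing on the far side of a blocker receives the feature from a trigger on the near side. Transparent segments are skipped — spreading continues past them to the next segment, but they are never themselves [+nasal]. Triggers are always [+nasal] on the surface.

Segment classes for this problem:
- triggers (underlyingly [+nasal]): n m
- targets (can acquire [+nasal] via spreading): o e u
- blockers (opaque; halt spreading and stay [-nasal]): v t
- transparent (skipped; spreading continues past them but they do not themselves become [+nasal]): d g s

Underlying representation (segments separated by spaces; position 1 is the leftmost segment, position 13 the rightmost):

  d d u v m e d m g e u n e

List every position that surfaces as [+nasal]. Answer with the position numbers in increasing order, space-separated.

From /m/ at 5 leftward: 4 /v/ blocks.
From /m/ at 8 leftward: 7 /d/ transparent; 6 /e/ → [+nasal]; 5 /m/ is itself a trigger — this domain ends here.
From /n/ at 12 leftward: 11 /u/ → [+nasal]; 10 /e/ → [+nasal]; 9 /g/ transparent; 8 /m/ is itself a trigger — this domain ends here.
Targets with no active source: positions 3 13 stay [-nasal].

5 6 8 10 11 12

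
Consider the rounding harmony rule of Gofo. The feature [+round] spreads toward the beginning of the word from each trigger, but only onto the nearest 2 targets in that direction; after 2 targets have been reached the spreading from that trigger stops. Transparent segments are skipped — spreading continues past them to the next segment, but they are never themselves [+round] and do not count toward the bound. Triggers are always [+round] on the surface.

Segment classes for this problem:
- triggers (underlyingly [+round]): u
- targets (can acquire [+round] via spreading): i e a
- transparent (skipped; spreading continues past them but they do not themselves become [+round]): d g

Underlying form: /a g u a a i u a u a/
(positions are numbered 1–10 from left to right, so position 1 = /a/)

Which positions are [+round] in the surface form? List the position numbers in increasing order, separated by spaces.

From /u/ at 3 leftward: 2 /g/ transparent; 1 /a/ → [+round]; word edge.
From /u/ at 7 leftward: 6 /i/ → [+round]; 5 /a/ → [+round]; bound reached.
From /u/ at 9 leftward: 8 /a/ → [+round]; 7 /u/ is itself a trigger — this domain ends here.
Targets with no active source: positions 4 10 stay [-round].

1 3 5 6 7 8 9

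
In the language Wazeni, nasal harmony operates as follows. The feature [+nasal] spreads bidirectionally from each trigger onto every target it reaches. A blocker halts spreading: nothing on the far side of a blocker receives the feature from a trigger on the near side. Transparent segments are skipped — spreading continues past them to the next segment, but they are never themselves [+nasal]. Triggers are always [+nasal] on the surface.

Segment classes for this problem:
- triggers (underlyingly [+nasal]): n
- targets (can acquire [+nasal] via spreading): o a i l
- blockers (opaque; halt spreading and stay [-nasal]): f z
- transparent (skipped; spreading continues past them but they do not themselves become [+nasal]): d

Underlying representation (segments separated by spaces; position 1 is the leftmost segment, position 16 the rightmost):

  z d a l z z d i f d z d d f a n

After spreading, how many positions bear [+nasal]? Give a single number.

2

From /n/ at 16 rightward: word edge.
From /n/ at 16 leftward: 15 /a/ → [+nasal]; 14 /f/ blocks.
Targets with no active source: positions 3 4 8 stay [-nasal].
[+nasal] positions on the surface: 15 16.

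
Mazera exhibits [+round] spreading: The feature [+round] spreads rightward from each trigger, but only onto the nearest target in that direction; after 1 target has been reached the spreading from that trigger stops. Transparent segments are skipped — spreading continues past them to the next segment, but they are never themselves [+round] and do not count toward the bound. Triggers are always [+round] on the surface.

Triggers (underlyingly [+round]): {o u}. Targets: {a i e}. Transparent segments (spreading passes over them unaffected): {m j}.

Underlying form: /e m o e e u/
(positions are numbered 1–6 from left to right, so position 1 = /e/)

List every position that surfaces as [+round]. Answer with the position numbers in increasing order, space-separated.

From /o/ at 3 rightward: 4 /e/ → [+round]; bound reached.
From /u/ at 6 rightward: word edge.
Targets with no active source: positions 1 5 stay [-round].

3 4 6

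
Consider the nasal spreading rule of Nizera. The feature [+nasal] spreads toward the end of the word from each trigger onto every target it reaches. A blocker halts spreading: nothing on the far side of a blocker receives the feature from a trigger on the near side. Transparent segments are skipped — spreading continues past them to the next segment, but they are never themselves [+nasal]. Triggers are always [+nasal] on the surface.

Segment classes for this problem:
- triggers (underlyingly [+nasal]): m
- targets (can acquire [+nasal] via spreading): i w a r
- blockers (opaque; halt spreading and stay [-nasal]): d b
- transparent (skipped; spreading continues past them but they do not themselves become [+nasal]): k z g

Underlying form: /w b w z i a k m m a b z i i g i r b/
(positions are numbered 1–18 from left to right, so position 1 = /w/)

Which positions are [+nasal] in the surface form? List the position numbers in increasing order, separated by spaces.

8 9 10

From /m/ at 8 rightward: 9 /m/ is itself a trigger — this domain ends here.
From /m/ at 9 rightward: 10 /a/ → [+nasal]; 11 /b/ blocks.
Targets with no active source: positions 1 3 5 6 13 14 16 17 stay [-nasal].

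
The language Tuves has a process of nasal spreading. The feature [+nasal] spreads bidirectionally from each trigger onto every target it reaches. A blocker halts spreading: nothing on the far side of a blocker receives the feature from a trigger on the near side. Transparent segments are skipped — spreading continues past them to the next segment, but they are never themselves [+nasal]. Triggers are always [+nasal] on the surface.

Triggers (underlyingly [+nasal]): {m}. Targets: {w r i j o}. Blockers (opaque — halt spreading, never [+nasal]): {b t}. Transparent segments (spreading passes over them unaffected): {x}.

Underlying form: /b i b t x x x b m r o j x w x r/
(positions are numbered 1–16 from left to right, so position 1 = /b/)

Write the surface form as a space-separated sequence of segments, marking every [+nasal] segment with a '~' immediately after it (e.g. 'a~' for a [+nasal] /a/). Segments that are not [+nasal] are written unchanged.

b i b t x x x b m~ r~ o~ j~ x w~ x r~

From /m/ at 9 rightward: 10 /r/ → [+nasal]; 11 /o/ → [+nasal]; 12 /j/ → [+nasal]; 13 /x/ transparent; 14 /w/ → [+nasal]; 15 /x/ transparent; 16 /r/ → [+nasal]; word edge.
From /m/ at 9 leftward: 8 /b/ blocks.
Target with no active source: position 2 stays [-nasal].
[+nasal] positions on the surface: 9 10 11 12 14 16.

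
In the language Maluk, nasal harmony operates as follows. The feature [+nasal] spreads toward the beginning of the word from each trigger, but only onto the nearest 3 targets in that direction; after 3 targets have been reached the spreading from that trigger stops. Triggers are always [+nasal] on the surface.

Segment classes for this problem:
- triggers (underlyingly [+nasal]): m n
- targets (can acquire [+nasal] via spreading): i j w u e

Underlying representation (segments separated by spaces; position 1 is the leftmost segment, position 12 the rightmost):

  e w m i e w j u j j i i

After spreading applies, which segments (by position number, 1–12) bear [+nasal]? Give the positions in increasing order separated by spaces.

From /m/ at 3 leftward: 2 /w/ → [+nasal]; 1 /e/ → [+nasal]; word edge.
Targets with no active source: positions 4 5 6 7 8 9 10 11 12 stay [-nasal].

1 2 3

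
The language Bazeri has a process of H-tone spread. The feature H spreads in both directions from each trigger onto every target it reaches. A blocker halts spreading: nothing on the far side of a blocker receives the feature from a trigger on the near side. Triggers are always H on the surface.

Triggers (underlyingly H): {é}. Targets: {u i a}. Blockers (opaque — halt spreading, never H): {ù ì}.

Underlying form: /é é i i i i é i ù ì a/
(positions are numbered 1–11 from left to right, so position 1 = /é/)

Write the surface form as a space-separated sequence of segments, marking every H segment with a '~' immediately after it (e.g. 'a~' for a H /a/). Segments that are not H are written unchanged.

From /é/ at 1 rightward: 2 /é/ is itself a trigger — this domain ends here.
From /é/ at 1 leftward: word edge.
From /é/ at 2 rightward: 3 /i/ → H; 4 /i/ → H; 5 /i/ → H; 6 /i/ → H; 7 /é/ is itself a trigger — this domain ends here.
From /é/ at 2 leftward: 1 /é/ is itself a trigger — this domain ends here.
From /é/ at 7 rightward: 8 /i/ → H; 9 /ù/ blocks.
From /é/ at 7 leftward: 6 /i/ → H; 5 /i/ → H; 4 /i/ → H; 3 /i/ → H; 2 /é/ is itself a trigger — this domain ends here.
Target with no active source: position 11 stays [-high tone].
H positions on the surface: 1 2 3 4 5 6 7 8.

é~ é~ i~ i~ i~ i~ é~ i~ ù ì a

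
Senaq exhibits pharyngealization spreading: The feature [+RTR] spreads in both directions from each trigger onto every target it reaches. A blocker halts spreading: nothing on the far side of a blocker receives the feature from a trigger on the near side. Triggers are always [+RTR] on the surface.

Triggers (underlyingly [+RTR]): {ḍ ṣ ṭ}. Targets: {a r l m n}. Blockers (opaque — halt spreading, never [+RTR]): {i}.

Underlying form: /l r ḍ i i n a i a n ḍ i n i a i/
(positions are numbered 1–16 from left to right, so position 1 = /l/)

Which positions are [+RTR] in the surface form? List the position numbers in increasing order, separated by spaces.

From /ḍ/ at 3 rightward: 4 /i/ blocks.
From /ḍ/ at 3 leftward: 2 /r/ → [+RTR]; 1 /l/ → [+RTR]; word edge.
From /ḍ/ at 11 rightward: 12 /i/ blocks.
From /ḍ/ at 11 leftward: 10 /n/ → [+RTR]; 9 /a/ → [+RTR]; 8 /i/ blocks.
Targets with no active source: positions 6 7 13 15 stay [-emphatic].

1 2 3 9 10 11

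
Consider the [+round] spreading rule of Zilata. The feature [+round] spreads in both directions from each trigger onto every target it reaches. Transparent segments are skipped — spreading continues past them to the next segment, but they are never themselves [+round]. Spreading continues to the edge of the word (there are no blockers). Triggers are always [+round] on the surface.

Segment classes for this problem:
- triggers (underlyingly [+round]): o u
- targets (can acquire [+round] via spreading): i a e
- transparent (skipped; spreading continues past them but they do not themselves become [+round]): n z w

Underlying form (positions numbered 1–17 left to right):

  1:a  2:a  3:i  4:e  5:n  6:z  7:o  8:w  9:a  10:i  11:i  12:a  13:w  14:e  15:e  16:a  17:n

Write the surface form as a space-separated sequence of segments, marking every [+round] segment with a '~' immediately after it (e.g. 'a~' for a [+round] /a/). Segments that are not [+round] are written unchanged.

From /o/ at 7 rightward: 8 /w/ transparent; 9 /a/ → [+round]; 10 /i/ → [+round]; 11 /i/ → [+round]; 12 /a/ → [+round]; 13 /w/ transparent; 14 /e/ → [+round]; 15 /e/ → [+round]; 16 /a/ → [+round]; 17 /n/ transparent; word edge.
From /o/ at 7 leftward: 6 /z/ transparent; 5 /n/ transparent; 4 /e/ → [+round]; 3 /i/ → [+round]; 2 /a/ → [+round]; 1 /a/ → [+round]; word edge.
[+round] positions on the surface: 1 2 3 4 7 9 10 11 12 14 15 16.

a~ a~ i~ e~ n z o~ w a~ i~ i~ a~ w e~ e~ a~ n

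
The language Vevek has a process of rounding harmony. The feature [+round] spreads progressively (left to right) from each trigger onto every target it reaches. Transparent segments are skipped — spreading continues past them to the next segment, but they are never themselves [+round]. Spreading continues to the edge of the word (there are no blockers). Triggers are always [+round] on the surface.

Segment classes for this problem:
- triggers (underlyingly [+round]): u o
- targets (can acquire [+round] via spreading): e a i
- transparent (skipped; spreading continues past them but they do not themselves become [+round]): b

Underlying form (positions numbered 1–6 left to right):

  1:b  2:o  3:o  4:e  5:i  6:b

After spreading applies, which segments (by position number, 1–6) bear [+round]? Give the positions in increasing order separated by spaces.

From /o/ at 2 rightward: 3 /o/ is itself a trigger — this domain ends here.
From /o/ at 3 rightward: 4 /e/ → [+round]; 5 /i/ → [+round]; 6 /b/ transparent; word edge.

2 3 4 5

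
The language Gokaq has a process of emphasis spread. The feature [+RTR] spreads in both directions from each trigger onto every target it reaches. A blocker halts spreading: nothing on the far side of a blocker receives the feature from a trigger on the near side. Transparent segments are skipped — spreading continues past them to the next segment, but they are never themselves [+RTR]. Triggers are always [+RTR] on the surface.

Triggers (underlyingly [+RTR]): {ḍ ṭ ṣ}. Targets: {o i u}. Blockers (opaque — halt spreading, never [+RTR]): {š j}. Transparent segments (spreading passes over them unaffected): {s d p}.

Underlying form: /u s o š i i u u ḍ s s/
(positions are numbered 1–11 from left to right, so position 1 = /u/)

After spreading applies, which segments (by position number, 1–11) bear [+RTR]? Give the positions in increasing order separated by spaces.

From /ḍ/ at 9 rightward: 10 /s/ transparent; 11 /s/ transparent; word edge.
From /ḍ/ at 9 leftward: 8 /u/ → [+RTR]; 7 /u/ → [+RTR]; 6 /i/ → [+RTR]; 5 /i/ → [+RTR]; 4 /š/ blocks.
Targets with no active source: positions 1 3 stay [-emphatic].

5 6 7 8 9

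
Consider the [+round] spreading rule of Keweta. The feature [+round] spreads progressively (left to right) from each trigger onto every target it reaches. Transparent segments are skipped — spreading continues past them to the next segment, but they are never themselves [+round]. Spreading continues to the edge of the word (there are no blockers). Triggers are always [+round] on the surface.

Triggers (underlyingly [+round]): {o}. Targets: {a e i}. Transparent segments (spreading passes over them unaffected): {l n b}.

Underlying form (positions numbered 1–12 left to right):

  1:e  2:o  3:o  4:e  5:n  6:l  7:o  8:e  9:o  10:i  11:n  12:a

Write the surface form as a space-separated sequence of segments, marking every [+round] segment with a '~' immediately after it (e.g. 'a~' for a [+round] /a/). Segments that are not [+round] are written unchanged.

From /o/ at 2 rightward: 3 /o/ is itself a trigger — this domain ends here.
From /o/ at 3 rightward: 4 /e/ → [+round]; 5 /n/ transparent; 6 /l/ transparent; 7 /o/ is itself a trigger — this domain ends here.
From /o/ at 7 rightward: 8 /e/ → [+round]; 9 /o/ is itself a trigger — this domain ends here.
From /o/ at 9 rightward: 10 /i/ → [+round]; 11 /n/ transparent; 12 /a/ → [+round]; word edge.
Target with no active source: position 1 stays [-round].
[+round] positions on the surface: 2 3 4 7 8 9 10 12.

e o~ o~ e~ n l o~ e~ o~ i~ n a~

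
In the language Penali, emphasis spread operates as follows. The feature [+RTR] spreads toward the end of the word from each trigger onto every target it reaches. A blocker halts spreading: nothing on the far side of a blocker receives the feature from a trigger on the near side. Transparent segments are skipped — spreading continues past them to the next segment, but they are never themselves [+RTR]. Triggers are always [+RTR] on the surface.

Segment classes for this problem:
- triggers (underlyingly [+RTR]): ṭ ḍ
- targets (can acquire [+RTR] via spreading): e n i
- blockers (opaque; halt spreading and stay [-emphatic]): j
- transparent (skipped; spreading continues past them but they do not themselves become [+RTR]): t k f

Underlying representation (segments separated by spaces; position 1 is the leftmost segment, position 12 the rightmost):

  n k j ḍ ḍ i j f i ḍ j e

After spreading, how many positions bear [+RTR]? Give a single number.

From /ḍ/ at 4 rightward: 5 /ḍ/ is itself a trigger — this domain ends here.
From /ḍ/ at 5 rightward: 6 /i/ → [+RTR]; 7 /j/ blocks.
From /ḍ/ at 10 rightward: 11 /j/ blocks.
Targets with no active source: positions 1 9 12 stay [-emphatic].
[+RTR] positions on the surface: 4 5 6 10.

4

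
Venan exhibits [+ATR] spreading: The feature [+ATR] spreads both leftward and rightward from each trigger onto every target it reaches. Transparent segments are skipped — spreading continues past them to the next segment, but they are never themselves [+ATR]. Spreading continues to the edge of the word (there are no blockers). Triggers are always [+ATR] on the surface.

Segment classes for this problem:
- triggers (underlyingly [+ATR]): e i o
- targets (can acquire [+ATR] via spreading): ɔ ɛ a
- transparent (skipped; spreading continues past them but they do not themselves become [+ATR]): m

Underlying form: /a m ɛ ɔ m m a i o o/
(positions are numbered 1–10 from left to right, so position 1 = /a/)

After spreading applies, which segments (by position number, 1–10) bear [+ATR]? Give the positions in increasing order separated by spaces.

1 3 4 7 8 9 10

From /i/ at 8 rightward: 9 /o/ is itself a trigger — this domain ends here.
From /i/ at 8 leftward: 7 /a/ → [+ATR]; 6 /m/ transparent; 5 /m/ transparent; 4 /ɔ/ → [+ATR]; 3 /ɛ/ → [+ATR]; 2 /m/ transparent; 1 /a/ → [+ATR]; word edge.
From /o/ at 9 rightward: 10 /o/ is itself a trigger — this domain ends here.
From /o/ at 9 leftward: 8 /i/ is itself a trigger — this domain ends here.
From /o/ at 10 rightward: word edge.
From /o/ at 10 leftward: 9 /o/ is itself a trigger — this domain ends here.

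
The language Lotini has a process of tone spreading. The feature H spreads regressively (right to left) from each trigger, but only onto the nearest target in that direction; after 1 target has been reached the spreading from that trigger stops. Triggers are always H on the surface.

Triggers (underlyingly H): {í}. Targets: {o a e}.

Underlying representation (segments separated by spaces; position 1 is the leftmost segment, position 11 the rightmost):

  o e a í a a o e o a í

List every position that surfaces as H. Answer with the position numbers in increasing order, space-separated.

From /í/ at 4 leftward: 3 /a/ → H; bound reached.
From /í/ at 11 leftward: 10 /a/ → H; bound reached.
Targets with no active source: positions 1 2 5 6 7 8 9 stay [-high tone].

3 4 10 11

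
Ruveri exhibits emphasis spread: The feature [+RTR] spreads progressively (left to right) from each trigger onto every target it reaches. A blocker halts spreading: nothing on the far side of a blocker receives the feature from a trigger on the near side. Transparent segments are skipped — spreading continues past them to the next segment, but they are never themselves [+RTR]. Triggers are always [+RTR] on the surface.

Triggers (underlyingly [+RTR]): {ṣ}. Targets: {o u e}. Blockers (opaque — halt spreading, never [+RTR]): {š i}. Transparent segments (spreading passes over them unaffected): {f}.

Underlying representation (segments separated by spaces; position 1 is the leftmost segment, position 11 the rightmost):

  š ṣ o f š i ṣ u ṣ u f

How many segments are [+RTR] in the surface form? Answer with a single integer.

6

From /ṣ/ at 2 rightward: 3 /o/ → [+RTR]; 4 /f/ transparent; 5 /š/ blocks.
From /ṣ/ at 7 rightward: 8 /u/ → [+RTR]; 9 /ṣ/ is itself a trigger — this domain ends here.
From /ṣ/ at 9 rightward: 10 /u/ → [+RTR]; 11 /f/ transparent; word edge.
[+RTR] positions on the surface: 2 3 7 8 9 10.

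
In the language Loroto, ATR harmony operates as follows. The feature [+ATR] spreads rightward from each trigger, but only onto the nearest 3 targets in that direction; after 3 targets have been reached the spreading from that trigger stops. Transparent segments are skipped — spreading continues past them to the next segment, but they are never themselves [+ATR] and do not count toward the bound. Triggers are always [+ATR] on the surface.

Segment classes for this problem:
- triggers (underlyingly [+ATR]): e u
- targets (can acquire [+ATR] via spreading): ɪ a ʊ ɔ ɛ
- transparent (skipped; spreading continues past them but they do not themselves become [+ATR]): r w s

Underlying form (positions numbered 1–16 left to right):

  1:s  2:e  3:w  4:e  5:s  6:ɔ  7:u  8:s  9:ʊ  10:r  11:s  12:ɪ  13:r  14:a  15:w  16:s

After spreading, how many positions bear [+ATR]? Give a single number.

7

From /e/ at 2 rightward: 3 /w/ transparent; 4 /e/ is itself a trigger — this domain ends here.
From /e/ at 4 rightward: 5 /s/ transparent; 6 /ɔ/ → [+ATR]; 7 /u/ is itself a trigger — this domain ends here.
From /u/ at 7 rightward: 8 /s/ transparent; 9 /ʊ/ → [+ATR]; 10 /r/ transparent; 11 /s/ transparent; 12 /ɪ/ → [+ATR]; 13 /r/ transparent; 14 /a/ → [+ATR]; bound reached.
[+ATR] positions on the surface: 2 4 6 7 9 12 14.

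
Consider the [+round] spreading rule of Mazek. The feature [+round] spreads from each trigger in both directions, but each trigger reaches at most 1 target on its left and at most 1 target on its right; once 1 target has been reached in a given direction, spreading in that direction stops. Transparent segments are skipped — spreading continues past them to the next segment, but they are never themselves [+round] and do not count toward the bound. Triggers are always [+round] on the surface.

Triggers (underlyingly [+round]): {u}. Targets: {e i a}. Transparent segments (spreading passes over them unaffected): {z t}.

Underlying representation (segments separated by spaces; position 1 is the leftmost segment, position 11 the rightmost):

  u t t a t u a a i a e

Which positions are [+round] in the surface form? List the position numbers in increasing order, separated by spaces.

From /u/ at 1 rightward: 2 /t/ transparent; 3 /t/ transparent; 4 /a/ → [+round]; bound reached.
From /u/ at 1 leftward: word edge.
From /u/ at 6 rightward: 7 /a/ → [+round]; bound reached.
From /u/ at 6 leftward: 5 /t/ transparent; 4 /a/ → [+round]; bound reached.
Targets with no active source: positions 8 9 10 11 stay [-round].

1 4 6 7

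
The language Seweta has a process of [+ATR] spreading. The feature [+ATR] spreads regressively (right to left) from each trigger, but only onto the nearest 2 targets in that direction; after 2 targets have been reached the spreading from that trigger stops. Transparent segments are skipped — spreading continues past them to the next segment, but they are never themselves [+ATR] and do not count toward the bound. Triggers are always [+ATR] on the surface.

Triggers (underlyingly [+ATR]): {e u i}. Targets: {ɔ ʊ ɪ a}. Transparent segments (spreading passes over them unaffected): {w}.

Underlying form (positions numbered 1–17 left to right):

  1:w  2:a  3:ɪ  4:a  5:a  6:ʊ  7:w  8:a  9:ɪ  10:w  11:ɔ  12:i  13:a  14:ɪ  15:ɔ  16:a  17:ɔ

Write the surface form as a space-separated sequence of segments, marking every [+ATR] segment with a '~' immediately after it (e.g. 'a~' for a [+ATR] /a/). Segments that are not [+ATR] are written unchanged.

w a ɪ a a ʊ w a ɪ~ w ɔ~ i~ a ɪ ɔ a ɔ

From /i/ at 12 leftward: 11 /ɔ/ → [+ATR]; 10 /w/ transparent; 9 /ɪ/ → [+ATR]; bound reached.
Targets with no active source: positions 2 3 4 5 6 8 13 14 15 16 17 stay [-ATR].
[+ATR] positions on the surface: 9 11 12.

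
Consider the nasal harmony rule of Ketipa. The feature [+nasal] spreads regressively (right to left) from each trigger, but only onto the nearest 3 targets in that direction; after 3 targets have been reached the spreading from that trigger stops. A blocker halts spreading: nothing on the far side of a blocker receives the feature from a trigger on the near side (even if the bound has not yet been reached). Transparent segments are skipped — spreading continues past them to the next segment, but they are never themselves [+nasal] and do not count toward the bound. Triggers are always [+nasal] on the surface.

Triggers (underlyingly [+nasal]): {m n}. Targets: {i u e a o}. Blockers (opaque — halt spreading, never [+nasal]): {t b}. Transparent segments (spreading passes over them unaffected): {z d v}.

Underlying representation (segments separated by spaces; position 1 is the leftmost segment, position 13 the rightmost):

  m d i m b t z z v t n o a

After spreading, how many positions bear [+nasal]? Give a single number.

4

From /m/ at 1 leftward: word edge.
From /m/ at 4 leftward: 3 /i/ → [+nasal]; 2 /d/ transparent; 1 /m/ is itself a trigger — this domain ends here.
From /n/ at 11 leftward: 10 /t/ blocks.
Targets with no active source: positions 12 13 stay [-nasal].
[+nasal] positions on the surface: 1 3 4 11.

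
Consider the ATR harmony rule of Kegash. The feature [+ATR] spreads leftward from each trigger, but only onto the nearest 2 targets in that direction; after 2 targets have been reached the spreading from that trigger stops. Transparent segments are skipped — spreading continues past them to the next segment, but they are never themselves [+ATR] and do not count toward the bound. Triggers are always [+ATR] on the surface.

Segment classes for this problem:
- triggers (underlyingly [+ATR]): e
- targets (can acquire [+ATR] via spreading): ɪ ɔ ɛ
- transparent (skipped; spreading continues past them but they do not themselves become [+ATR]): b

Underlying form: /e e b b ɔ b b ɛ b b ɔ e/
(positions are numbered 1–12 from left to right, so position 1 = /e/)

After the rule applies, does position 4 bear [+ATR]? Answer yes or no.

From /e/ at 1 leftward: word edge.
From /e/ at 2 leftward: 1 /e/ is itself a trigger — this domain ends here.
From /e/ at 12 leftward: 11 /ɔ/ → [+ATR]; 10 /b/ transparent; 9 /b/ transparent; 8 /ɛ/ → [+ATR]; bound reached.
Target with no active source: position 5 stays [-ATR].
[+ATR] positions on the surface: 1 2 8 11 12.

no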